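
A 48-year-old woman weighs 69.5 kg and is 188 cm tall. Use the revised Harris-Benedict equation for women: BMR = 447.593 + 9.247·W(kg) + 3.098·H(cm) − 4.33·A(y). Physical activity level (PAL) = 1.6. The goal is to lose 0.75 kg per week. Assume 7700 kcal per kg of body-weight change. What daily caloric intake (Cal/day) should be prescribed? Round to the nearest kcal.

1519 Cal/day

Harris-Benedict: BMR = 447.593 + 9.247(69.5) + 3.098(188) − 4.33(48) = 1464.8435 kcal/day.
TEE = 1464.8435 × 1.6 = 2343.7496 kcal/day.
Required daily deficit = 0.75 × 7700 ÷ 7 = 825 kcal/day.
Target intake = 2343.7496 − 825 = 1518.7496 kcal/day.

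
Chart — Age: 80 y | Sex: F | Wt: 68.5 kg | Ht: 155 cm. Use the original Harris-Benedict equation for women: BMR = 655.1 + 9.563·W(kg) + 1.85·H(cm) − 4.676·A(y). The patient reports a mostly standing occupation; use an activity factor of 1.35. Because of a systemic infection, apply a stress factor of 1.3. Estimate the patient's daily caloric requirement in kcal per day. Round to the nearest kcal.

2146 kcal per day

Harris-Benedict: BMR = 655.1 + 9.563(68.5) + 1.85(155) − 4.676(80) = 1222.8355 kcal/day.
TEE = BMR × activity factor = 1222.8355 × 1.35 = 1650.8279 kcal/day.
Apply stress factor: 1650.8279 × 1.3 = 2146.0763 kcal/day.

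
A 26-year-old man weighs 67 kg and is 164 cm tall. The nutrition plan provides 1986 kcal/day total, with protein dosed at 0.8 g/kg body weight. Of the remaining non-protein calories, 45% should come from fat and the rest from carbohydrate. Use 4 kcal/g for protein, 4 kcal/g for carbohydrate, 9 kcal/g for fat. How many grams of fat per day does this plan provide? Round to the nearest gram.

Protein = 0.8 × 67 = 53.6 g → 53.6 × 4 = 214.4 kcal.
Non-protein calories = 1986 − 214.4 = 1771.6 kcal.
Fat: 45% × 1771.6 = 797.22 kcal; carbohydrate: 974.38 kcal.
Fat: 797.22 kcal ÷ 9 kcal/g = 88.58 g.

89 g/day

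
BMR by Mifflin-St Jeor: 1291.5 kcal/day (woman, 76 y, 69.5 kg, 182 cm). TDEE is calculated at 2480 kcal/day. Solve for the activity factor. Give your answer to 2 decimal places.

1.92

Activity factor = TEE ÷ BMR = 2480 ÷ 1291.5 = 1.92.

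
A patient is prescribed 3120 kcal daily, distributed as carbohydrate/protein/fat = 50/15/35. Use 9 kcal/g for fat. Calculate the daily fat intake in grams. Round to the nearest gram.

121 g/day

Fat energy = 35% × 3120 = 1092 kcal.
At 9 kcal/g: 1092 ÷ 9 = 121.3333 g.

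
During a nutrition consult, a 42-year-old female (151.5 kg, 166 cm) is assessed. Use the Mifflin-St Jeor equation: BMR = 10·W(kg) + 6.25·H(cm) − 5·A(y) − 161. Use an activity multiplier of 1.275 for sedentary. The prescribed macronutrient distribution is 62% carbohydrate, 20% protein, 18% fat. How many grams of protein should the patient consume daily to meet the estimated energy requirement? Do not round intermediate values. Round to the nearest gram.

Mifflin-St Jeor (female): BMR = 10(151.5) + 6.25(166) − 5(42) − 161 = 1515 + 1037.5 − 210 − 161 = 2181.5 kcal/day.
TEE = 2181.5 × 1.275 = 2781.4125 kcal/day.
Protein energy = 20% × 2781.4125 = 556.2825 kcal.
Protein = 556.2825 ÷ 4 kcal/g = 139.0706 g.

139 g/day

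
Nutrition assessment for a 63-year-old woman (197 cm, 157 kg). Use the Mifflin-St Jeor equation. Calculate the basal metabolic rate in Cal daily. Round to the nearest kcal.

Mifflin-St Jeor (female): BMR = 10(157) + 6.25(197) − 5(63) − 161 = 1570 + 1231.25 − 315 − 161 = 2325.25 kcal/day.

2325 Cal daily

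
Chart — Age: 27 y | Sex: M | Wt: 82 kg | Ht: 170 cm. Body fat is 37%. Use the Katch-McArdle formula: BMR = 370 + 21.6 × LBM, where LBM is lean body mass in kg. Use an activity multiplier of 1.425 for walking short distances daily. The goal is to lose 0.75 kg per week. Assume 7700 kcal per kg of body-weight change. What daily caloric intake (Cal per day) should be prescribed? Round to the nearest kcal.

LBM = 82 × (1 − 0.37) = 51.66 kg. Katch-McArdle: BMR = 370 + 21.6 × 51.66 = 1485.856 kcal/day.
TEE = 1485.856 × 1.425 = 2117.3448 kcal/day.
Required daily deficit = 0.75 × 7700 ÷ 7 = 825 kcal/day.
Target intake = 2117.3448 − 825 = 1292.3448 kcal/day.

1292 Cal per day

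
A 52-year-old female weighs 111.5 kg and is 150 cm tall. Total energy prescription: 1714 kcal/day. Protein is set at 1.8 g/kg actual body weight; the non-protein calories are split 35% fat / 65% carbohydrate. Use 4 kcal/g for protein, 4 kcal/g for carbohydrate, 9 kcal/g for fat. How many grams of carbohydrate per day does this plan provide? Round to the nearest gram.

Protein = 1.8 × 111.5 = 200.7 g → 200.7 × 4 = 802.8 kcal.
Non-protein calories = 1714 − 802.8 = 911.2 kcal.
Fat: 35% × 911.2 = 318.92 kcal; carbohydrate: 592.28 kcal.
Carbohydrate: 592.28 kcal ÷ 4 kcal/g = 148.07 g.

148 g/day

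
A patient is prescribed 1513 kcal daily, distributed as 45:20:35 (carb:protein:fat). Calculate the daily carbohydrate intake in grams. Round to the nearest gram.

Carbohydrate energy = 45% × 1513 = 680.85 kcal.
At 4 kcal/g: 680.85 ÷ 4 = 170.2125 g.

170 g/day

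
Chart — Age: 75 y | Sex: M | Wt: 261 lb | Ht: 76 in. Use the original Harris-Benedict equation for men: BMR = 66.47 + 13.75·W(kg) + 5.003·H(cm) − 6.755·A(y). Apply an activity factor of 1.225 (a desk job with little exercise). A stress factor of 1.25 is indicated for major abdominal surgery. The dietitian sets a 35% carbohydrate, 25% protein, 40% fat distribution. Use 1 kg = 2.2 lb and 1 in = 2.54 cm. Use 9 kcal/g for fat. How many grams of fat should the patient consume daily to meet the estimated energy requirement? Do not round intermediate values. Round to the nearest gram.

Convert to metric: weight = 261 ÷ 2.2 = 118.6364 kg; height = 76 × 2.54 = 193.04 cm.
Harris-Benedict: BMR = 66.47 + 13.75(118.6364) + 5.003(193.04) − 6.755(75) = 2156.8741 kcal/day.
TEE = 2156.8741 × 1.225 = 2642.1708 kcal/day.
With stress factor 1.25: 2642.1708 × 1.25 = 3302.7135 kcal/day.
Fat energy = 40% × 3302.7135 = 1321.0854 kcal.
Fat = 1321.0854 ÷ 9 kcal/g = 146.7873 g.

147 g/day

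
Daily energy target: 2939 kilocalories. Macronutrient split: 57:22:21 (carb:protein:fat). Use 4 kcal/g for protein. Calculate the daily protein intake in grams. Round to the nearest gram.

162 g/day

Protein energy = 22% × 2939 = 646.58 kcal.
At 4 kcal/g: 646.58 ÷ 4 = 161.645 g.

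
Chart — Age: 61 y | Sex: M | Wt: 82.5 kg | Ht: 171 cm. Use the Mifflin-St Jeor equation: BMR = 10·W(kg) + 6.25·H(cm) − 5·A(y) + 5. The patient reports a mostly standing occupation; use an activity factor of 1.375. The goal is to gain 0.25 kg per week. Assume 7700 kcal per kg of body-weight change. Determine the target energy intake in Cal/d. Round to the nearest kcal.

Mifflin-St Jeor (male): BMR = 10(82.5) + 6.25(171) − 5(61) + 5 = 825 + 1068.75 − 305 + 5 = 1593.75 kcal/day.
TEE = 1593.75 × 1.375 = 2191.4063 kcal/day.
Required daily surplus = 0.25 × 7700 ÷ 7 = 275 kcal/day.
Target intake = 2191.4063 + 275 = 2466.4063 kcal/day.

2466 Cal/d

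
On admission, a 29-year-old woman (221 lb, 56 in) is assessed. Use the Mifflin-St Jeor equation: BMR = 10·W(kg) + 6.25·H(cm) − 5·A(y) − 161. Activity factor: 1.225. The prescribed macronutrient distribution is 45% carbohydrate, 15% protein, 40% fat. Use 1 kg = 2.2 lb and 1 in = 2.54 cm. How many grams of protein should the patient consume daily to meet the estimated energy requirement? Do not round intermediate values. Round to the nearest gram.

73 g/day

Convert to metric: weight = 221 ÷ 2.2 = 100.4545 kg; height = 56 × 2.54 = 142.24 cm.
Mifflin-St Jeor (female): BMR = 10(100.4545) + 6.25(142.24) − 5(29) − 161 = 1004.5455 + 889 − 145 − 161 = 1587.5455 kcal/day.
TEE = 1587.5455 × 1.225 = 1944.7432 kcal/day.
Protein energy = 15% × 1944.7432 = 291.7115 kcal.
Protein = 291.7115 ÷ 4 kcal/g = 72.9279 g.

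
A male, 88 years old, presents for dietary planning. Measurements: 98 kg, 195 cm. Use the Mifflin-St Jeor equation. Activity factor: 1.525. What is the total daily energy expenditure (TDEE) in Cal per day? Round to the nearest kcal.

Mifflin-St Jeor (male): BMR = 10(98) + 6.25(195) − 5(88) + 5 = 980 + 1218.75 − 440 + 5 = 1763.75 kcal/day.
TEE = BMR × activity factor = 1763.75 × 1.525 = 2689.7188 kcal/day.

2690 Cal per day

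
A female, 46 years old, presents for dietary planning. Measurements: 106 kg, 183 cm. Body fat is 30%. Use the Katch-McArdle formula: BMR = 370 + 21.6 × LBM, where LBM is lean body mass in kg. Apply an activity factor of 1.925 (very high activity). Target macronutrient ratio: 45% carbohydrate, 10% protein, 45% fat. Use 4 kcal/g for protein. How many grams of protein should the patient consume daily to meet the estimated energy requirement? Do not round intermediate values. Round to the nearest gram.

LBM = 106 × (1 − 0.3) = 74.2 kg. Katch-McArdle: BMR = 370 + 21.6 × 74.2 = 1972.72 kcal/day.
TEE = 1972.72 × 1.925 = 3797.486 kcal/day.
Protein energy = 10% × 3797.486 = 379.7486 kcal.
Protein = 379.7486 ÷ 4 kcal/g = 94.9372 g.

95 g/day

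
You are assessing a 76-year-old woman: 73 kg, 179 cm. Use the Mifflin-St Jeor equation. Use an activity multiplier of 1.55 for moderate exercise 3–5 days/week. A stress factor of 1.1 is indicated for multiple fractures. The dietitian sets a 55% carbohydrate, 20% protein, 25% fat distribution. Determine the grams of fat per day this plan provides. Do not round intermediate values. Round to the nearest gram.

Mifflin-St Jeor (female): BMR = 10(73) + 6.25(179) − 5(76) − 161 = 730 + 1118.75 − 380 − 161 = 1307.75 kcal/day.
TEE = 1307.75 × 1.55 = 2027.0125 kcal/day.
With stress factor 1.1: 2027.0125 × 1.1 = 2229.7138 kcal/day.
Fat energy = 25% × 2229.7138 = 557.4284 kcal.
Fat = 557.4284 ÷ 9 kcal/g = 61.9365 g.

62 g/day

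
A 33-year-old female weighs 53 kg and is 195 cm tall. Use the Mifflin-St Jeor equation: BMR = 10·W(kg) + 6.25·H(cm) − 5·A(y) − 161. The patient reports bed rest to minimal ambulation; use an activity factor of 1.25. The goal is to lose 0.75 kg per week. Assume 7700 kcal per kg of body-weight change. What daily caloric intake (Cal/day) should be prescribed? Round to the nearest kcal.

Mifflin-St Jeor (female): BMR = 10(53) + 6.25(195) − 5(33) − 161 = 530 + 1218.75 − 165 − 161 = 1422.75 kcal/day.
TEE = 1422.75 × 1.25 = 1778.4375 kcal/day.
Required daily deficit = 0.75 × 7700 ÷ 7 = 825 kcal/day.
Target intake = 1778.4375 − 825 = 953.4375 kcal/day.

953 Cal/day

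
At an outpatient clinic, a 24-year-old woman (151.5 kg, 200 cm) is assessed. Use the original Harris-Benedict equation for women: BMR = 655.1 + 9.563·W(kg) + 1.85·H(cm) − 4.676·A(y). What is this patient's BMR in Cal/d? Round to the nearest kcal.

2362 Cal/d

Harris-Benedict: BMR = 655.1 + 9.563(151.5) + 1.85(200) − 4.676(24) = 2361.6705 kcal/day.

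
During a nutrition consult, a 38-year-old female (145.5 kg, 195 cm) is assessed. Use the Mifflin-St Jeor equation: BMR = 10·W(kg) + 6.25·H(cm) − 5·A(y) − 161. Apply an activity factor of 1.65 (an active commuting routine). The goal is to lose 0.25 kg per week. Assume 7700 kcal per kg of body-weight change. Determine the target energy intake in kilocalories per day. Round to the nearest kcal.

3558 kilocalories per day

Mifflin-St Jeor (female): BMR = 10(145.5) + 6.25(195) − 5(38) − 161 = 1455 + 1218.75 − 190 − 161 = 2322.75 kcal/day.
TEE = 2322.75 × 1.65 = 3832.5375 kcal/day.
Required daily deficit = 0.25 × 7700 ÷ 7 = 275 kcal/day.
Target intake = 3832.5375 − 275 = 3557.5375 kcal/day.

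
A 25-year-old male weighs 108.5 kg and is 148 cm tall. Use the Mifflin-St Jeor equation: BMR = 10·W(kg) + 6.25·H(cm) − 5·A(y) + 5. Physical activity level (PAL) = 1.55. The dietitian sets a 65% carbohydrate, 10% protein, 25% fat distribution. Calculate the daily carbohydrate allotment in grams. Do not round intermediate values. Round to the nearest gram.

Mifflin-St Jeor (male): BMR = 10(108.5) + 6.25(148) − 5(25) + 5 = 1085 + 925 − 125 + 5 = 1890 kcal/day.
TEE = 1890 × 1.55 = 2929.5 kcal/day.
Carbohydrate energy = 65% × 2929.5 = 1904.175 kcal.
Carbohydrate = 1904.175 ÷ 4 kcal/g = 476.0438 g.

476 g/day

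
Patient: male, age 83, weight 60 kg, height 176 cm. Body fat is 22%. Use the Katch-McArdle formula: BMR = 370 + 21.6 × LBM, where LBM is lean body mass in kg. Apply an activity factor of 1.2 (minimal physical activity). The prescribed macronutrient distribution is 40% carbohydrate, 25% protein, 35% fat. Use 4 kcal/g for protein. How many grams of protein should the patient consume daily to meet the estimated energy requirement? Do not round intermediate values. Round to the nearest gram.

LBM = 60 × (1 − 0.22) = 46.8 kg. Katch-McArdle: BMR = 370 + 21.6 × 46.8 = 1380.88 kcal/day.
TEE = 1380.88 × 1.2 = 1657.056 kcal/day.
Protein energy = 25% × 1657.056 = 414.264 kcal.
Protein = 414.264 ÷ 4 kcal/g = 103.566 g.

104 g/day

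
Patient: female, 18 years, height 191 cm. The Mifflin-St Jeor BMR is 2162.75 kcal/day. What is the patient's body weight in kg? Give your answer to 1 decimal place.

2162.75 = 10·W + 6.25(191) − 5(18) − 161
10·W = 2162.75 − 942.75 = 1220, so W = 122 kg.

122.0 kg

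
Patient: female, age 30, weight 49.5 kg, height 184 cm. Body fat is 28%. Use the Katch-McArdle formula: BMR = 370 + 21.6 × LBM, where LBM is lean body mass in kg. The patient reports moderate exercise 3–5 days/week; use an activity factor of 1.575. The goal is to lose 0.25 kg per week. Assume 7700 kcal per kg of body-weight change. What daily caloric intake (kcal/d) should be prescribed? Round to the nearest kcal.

1520 kcal/d

LBM = 49.5 × (1 − 0.28) = 35.64 kg. Katch-McArdle: BMR = 370 + 21.6 × 35.64 = 1139.824 kcal/day.
TEE = 1139.824 × 1.575 = 1795.2228 kcal/day.
Required daily deficit = 0.25 × 7700 ÷ 7 = 275 kcal/day.
Target intake = 1795.2228 − 275 = 1520.2228 kcal/day.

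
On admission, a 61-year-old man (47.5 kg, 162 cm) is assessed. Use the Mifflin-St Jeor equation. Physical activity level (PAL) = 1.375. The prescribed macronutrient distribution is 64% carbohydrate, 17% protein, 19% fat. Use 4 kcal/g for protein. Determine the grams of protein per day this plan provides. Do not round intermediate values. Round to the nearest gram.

Mifflin-St Jeor (male): BMR = 10(47.5) + 6.25(162) − 5(61) + 5 = 475 + 1012.5 − 305 + 5 = 1187.5 kcal/day.
TEE = 1187.5 × 1.375 = 1632.8125 kcal/day.
Protein energy = 17% × 1632.8125 = 277.5781 kcal.
Protein = 277.5781 ÷ 4 kcal/g = 69.3945 g.

69 g/day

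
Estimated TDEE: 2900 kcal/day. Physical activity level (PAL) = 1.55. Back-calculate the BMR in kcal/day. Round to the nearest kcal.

1871 kcal/day

BMR = TEE ÷ activity factor = 2900 ÷ 1.55 = 1870.9677 kcal/day.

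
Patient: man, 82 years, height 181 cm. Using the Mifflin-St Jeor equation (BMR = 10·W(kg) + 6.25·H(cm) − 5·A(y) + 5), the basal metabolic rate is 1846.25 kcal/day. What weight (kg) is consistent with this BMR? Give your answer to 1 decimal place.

112.0 kg

1846.25 = 10·W + 6.25(181) − 5(82) + 5
10·W = 1846.25 − 726.25 = 1120, so W = 112 kg.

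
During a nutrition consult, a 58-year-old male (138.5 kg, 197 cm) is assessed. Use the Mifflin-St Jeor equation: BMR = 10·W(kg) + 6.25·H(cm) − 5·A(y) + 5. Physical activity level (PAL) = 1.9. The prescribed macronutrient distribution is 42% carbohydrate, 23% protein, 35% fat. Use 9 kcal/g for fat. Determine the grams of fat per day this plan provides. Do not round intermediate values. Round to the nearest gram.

Mifflin-St Jeor (male): BMR = 10(138.5) + 6.25(197) − 5(58) + 5 = 1385 + 1231.25 − 290 + 5 = 2331.25 kcal/day.
TEE = 2331.25 × 1.9 = 4429.375 kcal/day.
Fat energy = 35% × 4429.375 = 1550.2813 kcal.
Fat = 1550.2813 ÷ 9 kcal/g = 172.2535 g.

172 g/day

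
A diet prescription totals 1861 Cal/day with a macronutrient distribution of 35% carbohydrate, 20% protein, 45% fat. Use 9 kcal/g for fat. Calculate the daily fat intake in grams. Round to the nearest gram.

93 g/day

Fat energy = 45% × 1861 = 837.45 kcal.
At 9 kcal/g: 837.45 ÷ 9 = 93.05 g.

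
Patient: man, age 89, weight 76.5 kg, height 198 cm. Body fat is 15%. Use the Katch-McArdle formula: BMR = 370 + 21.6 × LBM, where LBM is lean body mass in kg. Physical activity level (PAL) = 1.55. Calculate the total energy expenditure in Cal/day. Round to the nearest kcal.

LBM = 76.5 × (1 − 0.15) = 65.025 kg. Katch-McArdle: BMR = 370 + 21.6 × 65.025 = 1774.54 kcal/day.
TEE = BMR × activity factor = 1774.54 × 1.55 = 2750.537 kcal/day.

2751 Cal/day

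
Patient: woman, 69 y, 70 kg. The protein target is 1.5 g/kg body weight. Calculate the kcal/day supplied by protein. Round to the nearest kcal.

Protein = 1.5 g/kg × 70 kg = 105 g/day.
Protein energy = 105 g × 4 kcal/g = 420 kcal/day.

420 kcal/day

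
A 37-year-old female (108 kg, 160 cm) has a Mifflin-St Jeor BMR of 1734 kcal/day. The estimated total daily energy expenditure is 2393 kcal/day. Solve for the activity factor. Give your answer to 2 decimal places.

Activity factor = TEE ÷ BMR = 2393 ÷ 1734 = 1.38.

1.38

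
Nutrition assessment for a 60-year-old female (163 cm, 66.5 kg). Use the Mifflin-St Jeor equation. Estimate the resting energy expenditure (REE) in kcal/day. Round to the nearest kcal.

1223 kcal/day

Mifflin-St Jeor (female): BMR = 10(66.5) + 6.25(163) − 5(60) − 161 = 665 + 1018.75 − 300 − 161 = 1222.75 kcal/day.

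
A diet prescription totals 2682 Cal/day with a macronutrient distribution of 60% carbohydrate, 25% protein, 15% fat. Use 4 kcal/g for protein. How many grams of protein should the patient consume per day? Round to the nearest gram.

168 g/day

Protein energy = 25% × 2682 = 670.5 kcal.
At 4 kcal/g: 670.5 ÷ 4 = 167.625 g.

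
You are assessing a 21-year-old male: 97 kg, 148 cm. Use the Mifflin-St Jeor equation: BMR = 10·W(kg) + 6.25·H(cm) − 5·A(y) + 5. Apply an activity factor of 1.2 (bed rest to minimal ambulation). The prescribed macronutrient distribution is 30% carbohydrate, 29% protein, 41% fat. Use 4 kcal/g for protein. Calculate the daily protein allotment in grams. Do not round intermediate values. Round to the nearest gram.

156 g/day

Mifflin-St Jeor (male): BMR = 10(97) + 6.25(148) − 5(21) + 5 = 970 + 925 − 105 + 5 = 1795 kcal/day.
TEE = 1795 × 1.2 = 2154 kcal/day.
Protein energy = 29% × 2154 = 624.66 kcal.
Protein = 624.66 ÷ 4 kcal/g = 156.165 g.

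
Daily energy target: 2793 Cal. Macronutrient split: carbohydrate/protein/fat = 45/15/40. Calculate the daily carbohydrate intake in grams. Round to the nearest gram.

Carbohydrate energy = 45% × 2793 = 1256.85 kcal.
At 4 kcal/g: 1256.85 ÷ 4 = 314.2125 g.

314 g/day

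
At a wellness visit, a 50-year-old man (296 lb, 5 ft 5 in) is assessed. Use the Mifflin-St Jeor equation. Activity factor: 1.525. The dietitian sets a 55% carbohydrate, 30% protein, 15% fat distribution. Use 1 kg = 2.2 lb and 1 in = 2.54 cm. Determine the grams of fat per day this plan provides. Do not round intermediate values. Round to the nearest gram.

54 g/day

Convert to metric: weight = 296 ÷ 2.2 = 134.5455 kg; height = (5×12 + 5) × 2.54 = 65 × 2.54 = 165.1 cm.
Mifflin-St Jeor (male): BMR = 10(134.5455) + 6.25(165.1) − 5(50) + 5 = 1345.4545 + 1031.875 − 250 + 5 = 2132.3295 kcal/day.
TEE = 2132.3295 × 1.525 = 3251.8026 kcal/day.
Fat energy = 15% × 3251.8026 = 487.7704 kcal.
Fat = 487.7704 ÷ 9 kcal/g = 54.1967 g.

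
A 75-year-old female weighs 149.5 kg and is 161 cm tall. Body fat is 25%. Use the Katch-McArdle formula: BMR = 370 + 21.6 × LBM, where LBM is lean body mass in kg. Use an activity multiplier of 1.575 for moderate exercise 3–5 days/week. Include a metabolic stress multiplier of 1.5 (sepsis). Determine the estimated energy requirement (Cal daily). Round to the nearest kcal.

6596 Cal daily

LBM = 149.5 × (1 − 0.25) = 112.125 kg. Katch-McArdle: BMR = 370 + 21.6 × 112.125 = 2791.9 kcal/day.
TEE = BMR × activity factor = 2791.9 × 1.575 = 4397.2425 kcal/day.
Apply stress factor: 4397.2425 × 1.5 = 6595.8638 kcal/day.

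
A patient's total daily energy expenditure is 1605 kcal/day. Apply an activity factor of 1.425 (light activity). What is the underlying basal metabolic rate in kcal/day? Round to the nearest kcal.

BMR = TEE ÷ activity factor = 1605 ÷ 1.425 = 1126.3158 kcal/day.

1126 kcal/day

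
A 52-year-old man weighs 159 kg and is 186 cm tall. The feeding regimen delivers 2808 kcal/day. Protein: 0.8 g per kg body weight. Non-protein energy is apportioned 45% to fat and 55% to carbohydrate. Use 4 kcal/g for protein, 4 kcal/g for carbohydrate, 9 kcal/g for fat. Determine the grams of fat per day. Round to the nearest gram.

Protein = 0.8 × 159 = 127.2 g → 127.2 × 4 = 508.8 kcal.
Non-protein calories = 2808 − 508.8 = 2299.2 kcal.
Fat: 45% × 2299.2 = 1034.64 kcal; carbohydrate: 1264.56 kcal.
Fat: 1034.64 kcal ÷ 9 kcal/g = 114.96 g.

115 g/day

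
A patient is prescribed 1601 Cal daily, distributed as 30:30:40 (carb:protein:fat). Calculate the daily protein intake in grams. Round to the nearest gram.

Protein energy = 30% × 1601 = 480.3 kcal.
At 4 kcal/g: 480.3 ÷ 4 = 120.075 g.

120 g/day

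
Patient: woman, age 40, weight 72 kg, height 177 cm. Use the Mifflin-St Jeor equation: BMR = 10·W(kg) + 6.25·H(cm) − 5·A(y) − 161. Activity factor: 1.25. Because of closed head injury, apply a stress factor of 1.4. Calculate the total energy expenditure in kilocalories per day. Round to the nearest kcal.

2564 kilocalories per day

Mifflin-St Jeor (female): BMR = 10(72) + 6.25(177) − 5(40) − 161 = 720 + 1106.25 − 200 − 161 = 1465.25 kcal/day.
TEE = BMR × activity factor = 1465.25 × 1.25 = 1831.5625 kcal/day.
Apply stress factor: 1831.5625 × 1.4 = 2564.1875 kcal/day.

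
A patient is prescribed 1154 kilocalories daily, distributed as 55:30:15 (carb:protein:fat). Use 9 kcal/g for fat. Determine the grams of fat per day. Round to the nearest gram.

Fat energy = 15% × 1154 = 173.1 kcal.
At 9 kcal/g: 173.1 ÷ 9 = 19.2333 g.

19 g/day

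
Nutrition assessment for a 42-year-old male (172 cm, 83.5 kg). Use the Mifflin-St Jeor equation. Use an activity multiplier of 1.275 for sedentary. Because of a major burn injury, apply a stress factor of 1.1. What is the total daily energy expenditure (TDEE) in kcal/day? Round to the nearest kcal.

2391 kcal/day

Mifflin-St Jeor (male): BMR = 10(83.5) + 6.25(172) − 5(42) + 5 = 835 + 1075 − 210 + 5 = 1705 kcal/day.
TEE = BMR × activity factor = 1705 × 1.275 = 2173.875 kcal/day.
Apply stress factor: 2173.875 × 1.1 = 2391.2625 kcal/day.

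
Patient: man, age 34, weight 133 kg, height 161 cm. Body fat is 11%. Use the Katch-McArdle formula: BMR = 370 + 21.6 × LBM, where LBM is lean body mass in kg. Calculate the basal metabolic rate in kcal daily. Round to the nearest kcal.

LBM = 133 × (1 − 0.11) = 118.37 kg. Katch-McArdle: BMR = 370 + 21.6 × 118.37 = 2926.792 kcal/day.

2927 kcal daily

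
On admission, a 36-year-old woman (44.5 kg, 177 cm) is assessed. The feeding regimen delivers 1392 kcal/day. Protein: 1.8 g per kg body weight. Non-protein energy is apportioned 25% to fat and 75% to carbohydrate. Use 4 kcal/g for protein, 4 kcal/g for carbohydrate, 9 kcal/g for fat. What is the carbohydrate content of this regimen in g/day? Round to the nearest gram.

201 g/day

Protein = 1.8 × 44.5 = 80.1 g → 80.1 × 4 = 320.4 kcal.
Non-protein calories = 1392 − 320.4 = 1071.6 kcal.
Fat: 25% × 1071.6 = 267.9 kcal; carbohydrate: 803.7 kcal.
Carbohydrate: 803.7 kcal ÷ 4 kcal/g = 200.925 g.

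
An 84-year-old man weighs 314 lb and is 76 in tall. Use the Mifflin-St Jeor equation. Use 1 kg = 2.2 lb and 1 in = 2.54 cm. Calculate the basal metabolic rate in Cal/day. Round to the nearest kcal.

2219 Cal/day

Convert to metric: weight = 314 ÷ 2.2 = 142.7273 kg; height = 76 × 2.54 = 193.04 cm.
Mifflin-St Jeor (male): BMR = 10(142.7273) + 6.25(193.04) − 5(84) + 5 = 1427.2727 + 1206.5 − 420 + 5 = 2218.7727 kcal/day.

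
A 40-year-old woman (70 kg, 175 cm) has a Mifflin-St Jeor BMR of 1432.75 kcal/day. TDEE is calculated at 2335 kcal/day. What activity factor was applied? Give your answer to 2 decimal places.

Activity factor = TEE ÷ BMR = 2335 ÷ 1432.75 = 1.63.

1.63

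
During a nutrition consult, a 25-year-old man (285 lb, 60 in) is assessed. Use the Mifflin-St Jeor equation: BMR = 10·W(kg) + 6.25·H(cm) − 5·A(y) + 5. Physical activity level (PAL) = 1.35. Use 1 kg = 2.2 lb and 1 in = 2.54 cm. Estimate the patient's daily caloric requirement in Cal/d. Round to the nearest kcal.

2873 Cal/d

Convert to metric: weight = 285 ÷ 2.2 = 129.5455 kg; height = 60 × 2.54 = 152.4 cm.
Mifflin-St Jeor (male): BMR = 10(129.5455) + 6.25(152.4) − 5(25) + 5 = 1295.4545 + 952.5 − 125 + 5 = 2127.9545 kcal/day.
TEE = BMR × activity factor = 2127.9545 × 1.35 = 2872.7386 kcal/day.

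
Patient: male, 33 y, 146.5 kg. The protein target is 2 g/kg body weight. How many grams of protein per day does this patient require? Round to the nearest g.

293 g/day

Protein = 2 g/kg × 146.5 kg = 293 g/day.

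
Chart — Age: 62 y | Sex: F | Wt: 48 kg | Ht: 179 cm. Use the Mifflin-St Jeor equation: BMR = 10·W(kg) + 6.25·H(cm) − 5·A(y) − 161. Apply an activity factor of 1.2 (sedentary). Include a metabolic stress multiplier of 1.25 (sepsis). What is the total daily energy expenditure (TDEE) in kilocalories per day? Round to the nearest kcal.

1692 kilocalories per day

Mifflin-St Jeor (female): BMR = 10(48) + 6.25(179) − 5(62) − 161 = 480 + 1118.75 − 310 − 161 = 1127.75 kcal/day.
TEE = BMR × activity factor = 1127.75 × 1.2 = 1353.3 kcal/day.
Apply stress factor: 1353.3 × 1.25 = 1691.625 kcal/day.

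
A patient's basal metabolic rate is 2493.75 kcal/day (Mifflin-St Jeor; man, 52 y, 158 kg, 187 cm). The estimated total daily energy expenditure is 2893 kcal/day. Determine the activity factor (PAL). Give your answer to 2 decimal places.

1.16

Activity factor = TEE ÷ BMR = 2893 ÷ 2493.75 = 1.16.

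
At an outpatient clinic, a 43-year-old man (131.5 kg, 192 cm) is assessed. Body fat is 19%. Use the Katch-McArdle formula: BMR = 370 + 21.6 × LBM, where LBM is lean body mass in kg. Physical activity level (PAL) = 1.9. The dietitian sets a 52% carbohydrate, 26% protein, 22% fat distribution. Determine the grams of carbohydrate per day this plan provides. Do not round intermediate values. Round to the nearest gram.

LBM = 131.5 × (1 − 0.19) = 106.515 kg. Katch-McArdle: BMR = 370 + 21.6 × 106.515 = 2670.724 kcal/day.
TEE = 2670.724 × 1.9 = 5074.3756 kcal/day.
Carbohydrate energy = 52% × 5074.3756 = 2638.6753 kcal.
Carbohydrate = 2638.6753 ÷ 4 kcal/g = 659.6688 g.

660 g/day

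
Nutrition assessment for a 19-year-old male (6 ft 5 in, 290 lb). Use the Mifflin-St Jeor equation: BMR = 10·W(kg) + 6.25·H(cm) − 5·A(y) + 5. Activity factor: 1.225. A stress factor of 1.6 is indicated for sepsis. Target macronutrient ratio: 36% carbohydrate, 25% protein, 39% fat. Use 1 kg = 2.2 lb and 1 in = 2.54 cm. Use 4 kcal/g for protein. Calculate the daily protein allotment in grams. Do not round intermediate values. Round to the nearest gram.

Convert to metric: weight = 290 ÷ 2.2 = 131.8182 kg; height = (6×12 + 5) × 2.54 = 77 × 2.54 = 195.58 cm.
Mifflin-St Jeor (male): BMR = 10(131.8182) + 6.25(195.58) − 5(19) + 5 = 1318.1818 + 1222.375 − 95 + 5 = 2450.5568 kcal/day.
TEE = 2450.5568 × 1.225 = 3001.9321 kcal/day.
With stress factor 1.6: 3001.9321 × 1.6 = 4803.0914 kcal/day.
Protein energy = 25% × 4803.0914 = 1200.7728 kcal.
Protein = 1200.7728 ÷ 4 kcal/g = 300.1932 g.

300 g/day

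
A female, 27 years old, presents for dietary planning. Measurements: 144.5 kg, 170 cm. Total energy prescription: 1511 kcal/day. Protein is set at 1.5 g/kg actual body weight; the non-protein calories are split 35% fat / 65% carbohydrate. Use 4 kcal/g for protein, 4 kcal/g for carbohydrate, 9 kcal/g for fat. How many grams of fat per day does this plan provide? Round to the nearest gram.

25 g/day

Protein = 1.5 × 144.5 = 216.75 g → 216.75 × 4 = 867 kcal.
Non-protein calories = 1511 − 867 = 644 kcal.
Fat: 35% × 644 = 225.4 kcal; carbohydrate: 418.6 kcal.
Fat: 225.4 kcal ÷ 9 kcal/g = 25.0444 g.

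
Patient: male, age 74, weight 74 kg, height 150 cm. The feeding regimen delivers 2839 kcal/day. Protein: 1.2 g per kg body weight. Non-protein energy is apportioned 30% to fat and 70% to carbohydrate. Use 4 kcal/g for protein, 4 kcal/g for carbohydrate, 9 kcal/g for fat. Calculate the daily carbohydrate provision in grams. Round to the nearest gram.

435 g/day

Protein = 1.2 × 74 = 88.8 g → 88.8 × 4 = 355.2 kcal.
Non-protein calories = 2839 − 355.2 = 2483.8 kcal.
Fat: 30% × 2483.8 = 745.14 kcal; carbohydrate: 1738.66 kcal.
Carbohydrate: 1738.66 kcal ÷ 4 kcal/g = 434.665 g.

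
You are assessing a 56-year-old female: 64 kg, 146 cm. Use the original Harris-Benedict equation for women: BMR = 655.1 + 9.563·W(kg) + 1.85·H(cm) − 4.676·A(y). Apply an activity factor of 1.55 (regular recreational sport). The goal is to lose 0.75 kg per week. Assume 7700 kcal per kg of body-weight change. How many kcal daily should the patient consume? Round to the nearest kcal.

Harris-Benedict: BMR = 655.1 + 9.563(64) + 1.85(146) − 4.676(56) = 1275.376 kcal/day.
TEE = 1275.376 × 1.55 = 1976.8328 kcal/day.
Required daily deficit = 0.75 × 7700 ÷ 7 = 825 kcal/day.
Target intake = 1976.8328 − 825 = 1151.8328 kcal/day.

1152 kcal daily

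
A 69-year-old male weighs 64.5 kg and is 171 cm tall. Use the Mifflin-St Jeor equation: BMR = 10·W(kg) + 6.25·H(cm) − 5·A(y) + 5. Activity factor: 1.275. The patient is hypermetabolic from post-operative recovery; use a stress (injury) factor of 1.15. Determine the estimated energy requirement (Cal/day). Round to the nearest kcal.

2014 Cal/day

Mifflin-St Jeor (male): BMR = 10(64.5) + 6.25(171) − 5(69) + 5 = 645 + 1068.75 − 345 + 5 = 1373.75 kcal/day.
TEE = BMR × activity factor = 1373.75 × 1.275 = 1751.5313 kcal/day.
Apply stress factor: 1751.5313 × 1.15 = 2014.2609 kcal/day.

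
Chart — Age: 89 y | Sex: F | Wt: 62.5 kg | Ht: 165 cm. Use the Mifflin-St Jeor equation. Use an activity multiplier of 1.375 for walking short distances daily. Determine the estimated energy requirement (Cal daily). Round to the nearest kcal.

Mifflin-St Jeor (female): BMR = 10(62.5) + 6.25(165) − 5(89) − 161 = 625 + 1031.25 − 445 − 161 = 1050.25 kcal/day.
TEE = BMR × activity factor = 1050.25 × 1.375 = 1444.0938 kcal/day.

1444 Cal daily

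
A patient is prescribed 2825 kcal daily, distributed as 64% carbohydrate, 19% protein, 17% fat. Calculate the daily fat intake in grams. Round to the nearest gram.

53 g/day

Fat energy = 17% × 2825 = 480.25 kcal.
At 9 kcal/g: 480.25 ÷ 9 = 53.3611 g.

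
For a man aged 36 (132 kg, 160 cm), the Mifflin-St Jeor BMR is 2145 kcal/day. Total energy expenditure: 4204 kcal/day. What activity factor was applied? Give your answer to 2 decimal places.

1.96

Activity factor = TEE ÷ BMR = 4204 ÷ 2145 = 1.96.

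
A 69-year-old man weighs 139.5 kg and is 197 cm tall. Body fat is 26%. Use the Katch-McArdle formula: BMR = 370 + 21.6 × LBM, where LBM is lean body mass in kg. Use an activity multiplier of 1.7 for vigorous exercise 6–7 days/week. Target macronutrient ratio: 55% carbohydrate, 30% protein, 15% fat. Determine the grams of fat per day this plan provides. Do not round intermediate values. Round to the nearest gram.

LBM = 139.5 × (1 − 0.26) = 103.23 kg. Katch-McArdle: BMR = 370 + 21.6 × 103.23 = 2599.768 kcal/day.
TEE = 2599.768 × 1.7 = 4419.6056 kcal/day.
Fat energy = 15% × 4419.6056 = 662.9408 kcal.
Fat = 662.9408 ÷ 9 kcal/g = 73.6601 g.

74 g/day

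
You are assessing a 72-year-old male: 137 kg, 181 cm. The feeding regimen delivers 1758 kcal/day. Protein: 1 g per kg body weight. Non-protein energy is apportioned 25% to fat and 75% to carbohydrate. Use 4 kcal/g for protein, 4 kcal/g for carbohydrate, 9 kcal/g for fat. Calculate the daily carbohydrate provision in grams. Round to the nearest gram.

Protein = 1 × 137 = 137 g → 137 × 4 = 548 kcal.
Non-protein calories = 1758 − 548 = 1210 kcal.
Fat: 25% × 1210 = 302.5 kcal; carbohydrate: 907.5 kcal.
Carbohydrate: 907.5 kcal ÷ 4 kcal/g = 226.875 g.

227 g/day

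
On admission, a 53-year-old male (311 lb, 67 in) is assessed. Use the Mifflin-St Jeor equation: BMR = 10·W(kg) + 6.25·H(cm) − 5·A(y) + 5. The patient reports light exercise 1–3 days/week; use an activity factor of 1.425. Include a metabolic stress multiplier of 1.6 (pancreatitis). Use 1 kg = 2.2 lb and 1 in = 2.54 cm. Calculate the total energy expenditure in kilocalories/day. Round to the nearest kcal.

Convert to metric: weight = 311 ÷ 2.2 = 141.3636 kg; height = 67 × 2.54 = 170.18 cm.
Mifflin-St Jeor (male): BMR = 10(141.3636) + 6.25(170.18) − 5(53) + 5 = 1413.6364 + 1063.625 − 265 + 5 = 2217.2614 kcal/day.
TEE = BMR × activity factor = 2217.2614 × 1.425 = 3159.5974 kcal/day.
Apply stress factor: 3159.5974 × 1.6 = 5055.3559 kcal/day.

5055 kilocalories/day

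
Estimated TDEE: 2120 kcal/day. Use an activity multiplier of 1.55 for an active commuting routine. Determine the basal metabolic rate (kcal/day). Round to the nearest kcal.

1368 kcal/day

BMR = TEE ÷ activity factor = 2120 ÷ 1.55 = 1367.7419 kcal/day.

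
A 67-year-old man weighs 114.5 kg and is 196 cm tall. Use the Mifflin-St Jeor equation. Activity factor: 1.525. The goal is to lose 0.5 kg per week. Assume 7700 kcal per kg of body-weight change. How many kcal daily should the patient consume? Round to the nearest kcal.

2561 kcal daily

Mifflin-St Jeor (male): BMR = 10(114.5) + 6.25(196) − 5(67) + 5 = 1145 + 1225 − 335 + 5 = 2040 kcal/day.
TEE = 2040 × 1.525 = 3111 kcal/day.
Required daily deficit = 0.5 × 7700 ÷ 7 = 550 kcal/day.
Target intake = 3111 − 550 = 2561 kcal/day.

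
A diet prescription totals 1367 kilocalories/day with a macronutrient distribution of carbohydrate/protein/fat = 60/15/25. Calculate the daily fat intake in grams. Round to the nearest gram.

38 g/day

Fat energy = 25% × 1367 = 341.75 kcal.
At 9 kcal/g: 341.75 ÷ 9 = 37.9722 g.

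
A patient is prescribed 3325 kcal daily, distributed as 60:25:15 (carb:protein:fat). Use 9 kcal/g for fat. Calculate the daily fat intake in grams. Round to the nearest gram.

Fat energy = 15% × 3325 = 498.75 kcal.
At 9 kcal/g: 498.75 ÷ 9 = 55.4167 g.

55 g/day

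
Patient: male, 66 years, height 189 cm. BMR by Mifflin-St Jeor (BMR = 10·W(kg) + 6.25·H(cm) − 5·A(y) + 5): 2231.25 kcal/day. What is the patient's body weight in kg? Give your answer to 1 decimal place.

137.5 kg

2231.25 = 10·W + 6.25(189) − 5(66) + 5
10·W = 2231.25 − 856.25 = 1375, so W = 137.5 kg.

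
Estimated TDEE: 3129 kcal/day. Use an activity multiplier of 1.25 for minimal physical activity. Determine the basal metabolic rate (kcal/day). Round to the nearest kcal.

2503 kcal/day

BMR = TEE ÷ activity factor = 3129 ÷ 1.25 = 2503.2 kcal/day.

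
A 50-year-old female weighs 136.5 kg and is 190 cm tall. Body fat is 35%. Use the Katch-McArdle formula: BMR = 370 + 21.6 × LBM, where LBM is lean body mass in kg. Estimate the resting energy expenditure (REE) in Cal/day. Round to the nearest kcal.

2286 Cal/day

LBM = 136.5 × (1 − 0.35) = 88.725 kg. Katch-McArdle: BMR = 370 + 21.6 × 88.725 = 2286.46 kcal/day.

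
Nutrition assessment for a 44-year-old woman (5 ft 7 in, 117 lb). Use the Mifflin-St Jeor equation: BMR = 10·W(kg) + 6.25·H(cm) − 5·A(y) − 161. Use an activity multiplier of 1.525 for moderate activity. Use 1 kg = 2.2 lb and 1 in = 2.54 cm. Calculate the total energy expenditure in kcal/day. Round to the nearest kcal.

Convert to metric: weight = 117 ÷ 2.2 = 53.1818 kg; height = (5×12 + 7) × 2.54 = 67 × 2.54 = 170.18 cm.
Mifflin-St Jeor (female): BMR = 10(53.1818) + 6.25(170.18) − 5(44) − 161 = 531.8182 + 1063.625 − 220 − 161 = 1214.4432 kcal/day.
TEE = BMR × activity factor = 1214.4432 × 1.525 = 1852.0259 kcal/day.

1852 kcal/day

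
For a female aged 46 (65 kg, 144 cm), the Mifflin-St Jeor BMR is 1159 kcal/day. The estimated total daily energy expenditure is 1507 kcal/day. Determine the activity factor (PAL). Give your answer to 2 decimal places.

Activity factor = TEE ÷ BMR = 1507 ÷ 1159 = 1.3.

1.30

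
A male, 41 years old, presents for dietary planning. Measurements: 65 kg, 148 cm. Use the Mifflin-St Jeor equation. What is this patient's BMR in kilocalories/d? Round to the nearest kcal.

1375 kilocalories/d

Mifflin-St Jeor (male): BMR = 10(65) + 6.25(148) − 5(41) + 5 = 650 + 925 − 205 + 5 = 1375 kcal/day.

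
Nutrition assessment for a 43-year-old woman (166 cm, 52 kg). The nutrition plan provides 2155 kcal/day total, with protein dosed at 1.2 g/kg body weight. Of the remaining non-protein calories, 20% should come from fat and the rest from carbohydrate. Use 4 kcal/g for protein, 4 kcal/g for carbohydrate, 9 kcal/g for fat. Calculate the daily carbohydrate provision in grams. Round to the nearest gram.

Protein = 1.2 × 52 = 62.4 g → 62.4 × 4 = 249.6 kcal.
Non-protein calories = 2155 − 249.6 = 1905.4 kcal.
Fat: 20% × 1905.4 = 381.08 kcal; carbohydrate: 1524.32 kcal.
Carbohydrate: 1524.32 kcal ÷ 4 kcal/g = 381.08 g.

381 g/day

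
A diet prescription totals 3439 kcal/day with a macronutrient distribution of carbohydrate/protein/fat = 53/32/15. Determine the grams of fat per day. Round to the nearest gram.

Fat energy = 15% × 3439 = 515.85 kcal.
At 9 kcal/g: 515.85 ÷ 9 = 57.3167 g.

57 g/day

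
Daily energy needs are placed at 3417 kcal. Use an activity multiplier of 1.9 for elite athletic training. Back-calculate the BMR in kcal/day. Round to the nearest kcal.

BMR = TEE ÷ activity factor = 3417 ÷ 1.9 = 1798.4211 kcal/day.

1798 kcal/day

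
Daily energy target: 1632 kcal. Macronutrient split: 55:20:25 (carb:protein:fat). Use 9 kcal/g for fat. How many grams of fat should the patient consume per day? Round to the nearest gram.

Fat energy = 25% × 1632 = 408 kcal.
At 9 kcal/g: 408 ÷ 9 = 45.3333 g.

45 g/day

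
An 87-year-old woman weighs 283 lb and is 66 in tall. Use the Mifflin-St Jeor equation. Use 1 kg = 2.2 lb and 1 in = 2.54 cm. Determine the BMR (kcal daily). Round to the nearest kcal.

1738 kcal daily

Convert to metric: weight = 283 ÷ 2.2 = 128.6364 kg; height = 66 × 2.54 = 167.64 cm.
Mifflin-St Jeor (female): BMR = 10(128.6364) + 6.25(167.64) − 5(87) − 161 = 1286.3636 + 1047.75 − 435 − 161 = 1738.1136 kcal/day.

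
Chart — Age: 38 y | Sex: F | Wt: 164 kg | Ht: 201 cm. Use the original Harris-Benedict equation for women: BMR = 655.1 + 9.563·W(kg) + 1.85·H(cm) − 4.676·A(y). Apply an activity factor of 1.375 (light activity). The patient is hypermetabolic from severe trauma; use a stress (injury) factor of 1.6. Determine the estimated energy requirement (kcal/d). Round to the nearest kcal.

Harris-Benedict: BMR = 655.1 + 9.563(164) + 1.85(201) − 4.676(38) = 2417.594 kcal/day.
TEE = BMR × activity factor = 2417.594 × 1.375 = 3324.1918 kcal/day.
Apply stress factor: 3324.1918 × 1.6 = 5318.7068 kcal/day.

5319 kcal/d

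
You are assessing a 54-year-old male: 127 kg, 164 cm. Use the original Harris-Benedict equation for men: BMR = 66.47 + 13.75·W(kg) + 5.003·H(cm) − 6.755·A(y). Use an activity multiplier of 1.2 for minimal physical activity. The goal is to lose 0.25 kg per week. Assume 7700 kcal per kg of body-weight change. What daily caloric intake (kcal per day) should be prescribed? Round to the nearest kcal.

2447 kcal per day

Harris-Benedict: BMR = 66.47 + 13.75(127) + 5.003(164) − 6.755(54) = 2268.442 kcal/day.
TEE = 2268.442 × 1.2 = 2722.1304 kcal/day.
Required daily deficit = 0.25 × 7700 ÷ 7 = 275 kcal/day.
Target intake = 2722.1304 − 275 = 2447.1304 kcal/day.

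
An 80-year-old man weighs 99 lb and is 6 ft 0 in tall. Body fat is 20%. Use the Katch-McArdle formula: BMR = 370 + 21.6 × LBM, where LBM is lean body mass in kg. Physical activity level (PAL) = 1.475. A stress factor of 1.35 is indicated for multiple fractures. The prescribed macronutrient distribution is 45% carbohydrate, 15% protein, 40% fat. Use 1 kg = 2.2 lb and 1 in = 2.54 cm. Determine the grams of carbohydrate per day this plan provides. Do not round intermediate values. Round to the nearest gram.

257 g/day

Convert to metric: weight = 99 ÷ 2.2 = 45 kg; height = (6×12 + 0) × 2.54 = 72 × 2.54 = 182.88 cm.
LBM = 45 × (1 − 0.2) = 36 kg. Katch-McArdle: BMR = 370 + 21.6 × 36 = 1147.6 kcal/day.
TEE = 1147.6 × 1.475 = 1692.71 kcal/day.
With stress factor 1.35: 1692.71 × 1.35 = 2285.1585 kcal/day.
Carbohydrate energy = 45% × 2285.1585 = 1028.3213 kcal.
Carbohydrate = 1028.3213 ÷ 4 kcal/g = 257.0803 g.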